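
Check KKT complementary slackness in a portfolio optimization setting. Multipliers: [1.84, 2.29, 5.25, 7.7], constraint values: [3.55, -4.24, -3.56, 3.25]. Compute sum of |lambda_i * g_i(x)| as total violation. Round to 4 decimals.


KKT complementary slackness check:
lambda_1 * g_1 = 1.84 * 3.55 = 6.532
lambda_2 * g_2 = 2.29 * -4.24 = -9.7096
lambda_3 * g_3 = 5.25 * -3.56 = -18.69
lambda_4 * g_4 = 7.7 * 3.25 = 25.025
Total violation = 6.532 + 9.7096 + 18.69 + 25.025 = 59.9566


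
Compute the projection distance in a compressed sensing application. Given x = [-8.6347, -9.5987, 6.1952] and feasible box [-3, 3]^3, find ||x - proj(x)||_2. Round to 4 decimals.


Project each component onto [-3, 3].
clip(-8.6347) = -3.0, clip(-9.5987) = -3.0, clip(6.1952) = 3.0
Projection = [-3.0, -3.0, 3.0]
Squared diffs: [31.7498, 43.5428, 10.2093]
Distance = sqrt(85.5019) = 9.2467


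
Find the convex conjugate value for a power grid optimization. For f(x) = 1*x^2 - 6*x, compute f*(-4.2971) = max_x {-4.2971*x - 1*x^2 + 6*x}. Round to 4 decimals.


f*(y) = sup_x {y*x - a*x^2 - b*x} = sup_x {(y-b)*x - a*x^2}
FOC: (y - b) - 2a*x = 0 => x* = (y - b)/(2a)
x* = (-4.2971 + 6)/(2*1) = 0.8515
f*(-4.2971) = (y-b)^2/(4a) = (-4.2971 + 6)^2/(4*1)
= 2.8999/4 = 0.725


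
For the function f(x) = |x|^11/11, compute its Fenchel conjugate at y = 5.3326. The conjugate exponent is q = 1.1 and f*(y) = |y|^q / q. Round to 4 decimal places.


The conjugate exponent q satisfies 1/p + 1/q = 1.
p = 11, so q = 11/(11 - 1) = 1.1
|y|^q = 5.3326^1.1 = 6.3042
f*(5.3326) = 6.3042 / 1.1 = 5.7311


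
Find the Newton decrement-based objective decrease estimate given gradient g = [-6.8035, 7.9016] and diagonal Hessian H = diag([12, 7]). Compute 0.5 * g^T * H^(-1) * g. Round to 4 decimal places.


Step 1: H is diagonal, so H^(-1) * g = [-0.567, 1.1288].
Step 2: g^T H^(-1) g = sum_i g_i^2 / H_ii
  = (-6.8035)^2/12 + (7.9016)^2/7
  = 3.8573 + 8.9193 = 12.7766
Step 3: Objective decrease = 0.5 * g^T H^(-1) g = 6.3883


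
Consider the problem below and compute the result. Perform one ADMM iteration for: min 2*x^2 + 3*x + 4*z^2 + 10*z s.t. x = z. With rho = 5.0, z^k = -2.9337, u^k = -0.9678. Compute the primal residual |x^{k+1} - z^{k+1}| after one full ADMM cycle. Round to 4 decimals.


ADMM iteration with rho = 5.0, z^k = -2.9337, u^k = -0.9678
Step 1: x-update.
Minimize 2*x^2 + 3*x + (5.0/2)*(x + 2.9337 - 0.9678)^2
FOC: (2*2 + 5.0)*x = -3 + 5.0*(-2.9337 + 0.9678)
x^{k+1} = -1.4255
Step 2: z-update.
Minimize 4*z^2 + 10*z + (5.0/2)*(-1.4255 - z - 0.9678)^2
FOC: (2*4 + 5.0)*z = -10 + 5.0*(-1.4255 - 0.9678)
z^{k+1} = -1.6897
Step 3: u-update.
u^{k+1} = -0.9678 - 1.4255 + 1.6897 = -0.7036
Step 4: Primal residual = |-1.4255 + 1.6897| = 0.2642


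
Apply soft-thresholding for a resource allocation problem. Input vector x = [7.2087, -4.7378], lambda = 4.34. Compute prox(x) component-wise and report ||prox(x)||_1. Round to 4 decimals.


Soft-thresholding with lambda = 4.34:
prox(7.2087) = sign(7.2087)*max(|7.2087| - 4.34, 0) = 2.8687
prox(-4.7378) = sign(-4.7378)*max(|-4.7378| - 4.34, 0) = -0.3978
prox(x) = [2.8687, -0.3978]
||prox(x)||_1 = 2.8687 + 0.3978 = 3.2665


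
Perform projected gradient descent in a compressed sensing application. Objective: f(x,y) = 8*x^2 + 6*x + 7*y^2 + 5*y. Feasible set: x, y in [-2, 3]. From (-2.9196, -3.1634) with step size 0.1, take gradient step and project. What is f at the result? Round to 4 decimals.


Step 1: Compute gradient at (-2.9196, -3.1634).
grad_x = 2*8*-2.9196 + 6 = -40.7136
grad_y = 2*7*-3.1634 + 5 = -39.2876
Step 2: Gradient step.
x_raw = -2.9196 - 0.1*-40.7136 = 1.1518
y_raw = -3.1634 - 0.1*-39.2876 = 0.7654
Step 3: Project onto [-2, 3].
x_proj = clip(1.1518) = 1.1518
y_proj = clip(0.7654) = 0.7654
Step 4: Evaluate f.
f(1.1518, 0.7654) = 25.4502


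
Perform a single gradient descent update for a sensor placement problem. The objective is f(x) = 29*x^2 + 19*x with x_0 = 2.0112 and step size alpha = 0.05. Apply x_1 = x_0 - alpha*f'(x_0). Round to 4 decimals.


We compute the gradient at x_0 and apply the update.
f'(x) = 58*x + 19
f'(2.0112) = 58*2.0112 + 19 = 135.6496
x_1 = 2.0112 - 0.05*135.6496 = -4.7713


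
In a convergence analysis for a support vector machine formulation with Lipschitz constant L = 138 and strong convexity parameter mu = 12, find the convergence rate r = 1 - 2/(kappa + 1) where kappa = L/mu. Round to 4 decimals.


Step 1: Compute the condition number.
kappa = L/mu = 138/12 = 11.5
Step 2: Compute the convergence rate.
r = 1 - 2/(kappa + 1) = 1 - 2*mu/(L + mu) = (L - mu)/(L + mu) = 126/150 = 0.84


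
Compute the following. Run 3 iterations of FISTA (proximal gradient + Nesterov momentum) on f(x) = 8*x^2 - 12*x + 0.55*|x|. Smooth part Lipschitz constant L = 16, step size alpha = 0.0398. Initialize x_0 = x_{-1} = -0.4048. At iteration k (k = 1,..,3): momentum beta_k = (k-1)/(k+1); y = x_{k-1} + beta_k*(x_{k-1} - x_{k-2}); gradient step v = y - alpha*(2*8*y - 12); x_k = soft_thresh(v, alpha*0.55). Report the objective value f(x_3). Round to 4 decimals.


FISTA on f(x) = 8*x^2 - 12*x + 0.55*|x|
L = 16, alpha = 0.0398
Iteration 1: beta = 0.0, y = -0.4048 + 0.0*(-0.4048 + 0.4048) = -0.4048
  grad(y) = -18.4768, v = y - alpha*grad = 0.3306
  prox(v) = soft_thresh(0.3306, 0.0219) = 0.3087
Iteration 2: beta = 0.3333, y = 0.3087 + 0.3333*(0.3087 + 0.4048) = 0.5465
  grad(y) = -3.2558, v = y - alpha*grad = 0.6761
  prox(v) = soft_thresh(0.6761, 0.0219) = 0.6542
Iteration 3: beta = 0.5, y = 0.6542 + 0.5*(0.6542 - 0.3087) = 0.827
  grad(y) = 1.2314, v = y - alpha*grad = 0.778
  prox(v) = soft_thresh(0.778, 0.0219) = 0.7561
f(x_3) = 8*0.7561^2 - 12*0.7561 + 0.55*|0.7561| = -4.0839


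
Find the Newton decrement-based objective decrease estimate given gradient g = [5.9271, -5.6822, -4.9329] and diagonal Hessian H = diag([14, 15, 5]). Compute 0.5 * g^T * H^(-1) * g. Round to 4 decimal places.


Step 1: H is diagonal, so H^(-1) * g = [0.4234, -0.3788, -0.9866].
Step 2: g^T H^(-1) g = sum_i g_i^2 / H_ii
  = (5.9271)^2/14 + (-5.6822)^2/15 + (-4.9329)^2/5
  = 2.5093 + 2.1525 + 4.8667 = 9.5285
Step 3: Objective decrease = 0.5 * g^T H^(-1) g = 4.7643


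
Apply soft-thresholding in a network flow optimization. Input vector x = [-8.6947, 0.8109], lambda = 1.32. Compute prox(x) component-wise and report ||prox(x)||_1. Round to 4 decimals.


Soft-thresholding with lambda = 1.32:
prox(-8.6947) = sign(-8.6947)*max(|-8.6947| - 1.32, 0) = -7.3747
prox(0.8109) = sign(0.8109)*max(|0.8109| - 1.32, 0) = 0.0
prox(x) = [-7.3747, 0.0]
||prox(x)||_1 = 7.3747 + 0.0 = 7.3747


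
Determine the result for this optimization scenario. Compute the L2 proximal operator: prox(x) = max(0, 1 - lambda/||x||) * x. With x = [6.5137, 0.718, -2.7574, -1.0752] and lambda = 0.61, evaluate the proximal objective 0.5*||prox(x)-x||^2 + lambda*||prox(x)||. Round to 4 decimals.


Step 1: Compute ||x||.
||x|| = 7.1905
Step 2: Compute scaling factor.
scale = max(0, 1 - 0.61/7.1905) = 0.9152
Step 3: prox(x) = [5.9611, 0.6571, -2.5235, -0.984]
||prox(x)|| = 6.5805
Step 4: Proximal objective.
0.5*||prox-x||^2 = 0.1861
lambda*||prox|| = 4.0141
Total = 4.2001


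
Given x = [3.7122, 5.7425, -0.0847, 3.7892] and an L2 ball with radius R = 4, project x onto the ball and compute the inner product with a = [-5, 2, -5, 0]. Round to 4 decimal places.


Step 1: Compute ||x|| (intermediates to 6 decimals).
||x|| = sqrt(3.7122^2 + 5.7425^2 + (-0.0847)^2 + 3.7892^2) = 7.818053
Step 2: Project.
Since ||x|| > R, scale = R/||x|| = 4/7.818053 = 0.511636, proj(x) = scale * x
proj(x) = [1.899295, 2.93807, -0.043336, 1.938691]
Step 3: Dot product.
a^T * proj(x) = -5*1.899295 + 2*2.93807 - 5*(-0.043336) + 0*1.938691 = -3.4037


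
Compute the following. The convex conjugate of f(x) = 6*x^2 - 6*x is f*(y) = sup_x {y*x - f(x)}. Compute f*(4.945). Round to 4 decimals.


f*(y) = sup_x {y*x - a*x^2 - b*x} = sup_x {(y-b)*x - a*x^2}
FOC: (y - b) - 2a*x = 0 => x* = (y - b)/(2a)
x* = (4.945 + 6)/(2*6) = 0.9121
f*(4.945) = (y-b)^2/(4a) = (4.945 + 6)^2/(4*6)
= 119.793/24 = 4.9914


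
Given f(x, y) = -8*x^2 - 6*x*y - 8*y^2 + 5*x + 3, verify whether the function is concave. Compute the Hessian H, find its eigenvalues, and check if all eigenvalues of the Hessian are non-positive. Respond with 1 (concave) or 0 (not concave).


The Hessian of f(x,y) = -8*x^2 - 6*x*y - 8*y^2 + 5*x + 3 is:
H = [[-16, -6], [-6, -16]]
Trace = -16 - 16 = -32
Determinant = -16*-16 - (-6)^2 = 220
Discriminant = (-32)^2 - 4*220 = 144.0
Eigenvalues: lambda_1 = -22.0, lambda_2 = -10.0
The function is concave.

1


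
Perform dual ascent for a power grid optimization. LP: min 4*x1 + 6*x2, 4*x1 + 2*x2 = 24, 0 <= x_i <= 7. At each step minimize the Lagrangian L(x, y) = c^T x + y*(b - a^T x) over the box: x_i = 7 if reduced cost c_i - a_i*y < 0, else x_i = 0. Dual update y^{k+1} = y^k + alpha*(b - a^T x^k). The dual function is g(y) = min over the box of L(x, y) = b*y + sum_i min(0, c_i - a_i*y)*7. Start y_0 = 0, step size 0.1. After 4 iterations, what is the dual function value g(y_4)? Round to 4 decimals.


Dual ascent for LP: min 4*x1 + 6*x2, 4*x1 + 2*x2 = 24, 0 <= x_i <= 7
Step 1: y^k = 0.0, reduced costs: (4.0, 6.0)
  x^k = (0.0, 0.0), subgradient = b - a^T x = 24.0
  y^{k+1} = 0.0 + 0.1*24.0 = 2.4
Step 2: y^k = 2.4, reduced costs: (-5.6, 1.2)
  x^k = (7.0, 0.0), subgradient = b - a^T x = -4.0
  y^{k+1} = 2.4 + 0.1*-4.0 = 2.0
Step 3: y^k = 2.0, reduced costs: (-4.0, 2.0)
  x^k = (7.0, 0.0), subgradient = b - a^T x = -4.0
  y^{k+1} = 2.0 + 0.1*-4.0 = 1.6
Step 4: y^k = 1.6, reduced costs: (-2.4, 2.8)
  x^k = (7.0, 0.0), subgradient = b - a^T x = -4.0
  y^{k+1} = 1.6 + 0.1*-4.0 = 1.2
Dual objective at y_4 = 1.2: reduced costs (-0.8, 3.6), box minimizer x = (7.0, 0.0)
g(y_4) = b*y + (c1 - a1*y)*x1 + (c2 - a2*y)*x2 = 24*1.2 + (-0.8)*7.0 + 3.6*0.0 = 28.8 - 5.6 + 0.0 = 23.2


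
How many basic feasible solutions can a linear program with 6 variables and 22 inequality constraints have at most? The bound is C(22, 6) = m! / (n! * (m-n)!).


Each vertex corresponds to some choice of n active constraints out of m, so the number of vertices is at most C(m, n) = m! / (n!(m-n)!).
m = 22, n = 6
Numerator: 22 * 21 * 20 * 19 * 18 * 17
Denominator: 6! = 720
C(22, 6) = 74613


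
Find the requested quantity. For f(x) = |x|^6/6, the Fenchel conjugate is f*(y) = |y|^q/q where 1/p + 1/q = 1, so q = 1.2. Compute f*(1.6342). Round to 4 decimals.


The conjugate exponent q satisfies 1/p + 1/q = 1.
p = 6, so q = 6/(6 - 1) = 1.2
|y|^q = 1.6342^1.2 = 1.8029
f*(1.6342) = 1.8029 / 1.2 = 1.5024


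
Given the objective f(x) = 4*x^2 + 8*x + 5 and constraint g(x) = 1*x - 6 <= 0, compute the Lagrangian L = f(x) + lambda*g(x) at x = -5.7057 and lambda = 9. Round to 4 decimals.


Step 1: Evaluate f(x).
f(-5.7057) = 4*(-5.7057)^2 + 8*(-5.7057) + 5 = 89.5744
Step 2: Evaluate g(x).
g(-5.7057) = 1*-5.7057 - 6 = -11.7057
Step 3: Compute Lagrangian.
L = 89.5744 + 9*-11.7057 = -15.7769


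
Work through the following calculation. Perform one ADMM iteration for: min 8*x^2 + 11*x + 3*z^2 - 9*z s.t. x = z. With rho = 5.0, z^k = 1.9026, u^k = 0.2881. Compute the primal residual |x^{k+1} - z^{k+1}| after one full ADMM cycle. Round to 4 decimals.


ADMM iteration with rho = 5.0, z^k = 1.9026, u^k = 0.2881
Step 1: x-update.
Minimize 8*x^2 + 11*x + (5.0/2)*(x - 1.9026 + 0.2881)^2
FOC: (2*8 + 5.0)*x = -11 + 5.0*(1.9026 - 0.2881)
x^{k+1} = -0.1394
Step 2: z-update.
Minimize 3*z^2 - 9*z + (5.0/2)*(-0.1394 - z + 0.2881)^2
FOC: (2*3 + 5.0)*z = 9 + 5.0*(-0.1394 + 0.2881)
z^{k+1} = 0.8858
Step 3: u-update.
u^{k+1} = 0.2881 - 0.1394 - 0.8858 = -0.7371
Step 4: Primal residual = |-0.1394 - 0.8858| = 1.0252


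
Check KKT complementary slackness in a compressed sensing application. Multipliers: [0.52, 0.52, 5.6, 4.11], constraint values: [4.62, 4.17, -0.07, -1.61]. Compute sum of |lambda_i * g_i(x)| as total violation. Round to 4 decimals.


KKT complementary slackness check:
lambda_1 * g_1 = 0.52 * 4.62 = 2.4024
lambda_2 * g_2 = 0.52 * 4.17 = 2.1684
lambda_3 * g_3 = 5.6 * -0.07 = -0.392
lambda_4 * g_4 = 4.11 * -1.61 = -6.6171
Total violation = 2.4024 + 2.1684 + 0.392 + 6.6171 = 11.5799


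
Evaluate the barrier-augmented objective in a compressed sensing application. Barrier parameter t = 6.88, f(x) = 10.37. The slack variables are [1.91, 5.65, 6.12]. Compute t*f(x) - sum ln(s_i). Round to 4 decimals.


Step 1: Compute log-barrier.
ln values: [0.6471, 1.7317, 1.8116]
phi = -(0.6471 + 1.7317 + 1.8116) = -4.1903
Step 2: Compute augmented objective.
t*f(x) = 6.88*10.37 = 71.3456
Total = 71.3456 - 4.1903 = 67.1553


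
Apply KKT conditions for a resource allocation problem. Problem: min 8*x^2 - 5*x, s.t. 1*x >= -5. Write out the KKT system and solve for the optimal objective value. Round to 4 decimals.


Step 1: Try lambda = 0 (constraint inactive).
Stationarity: 2*8*x - 5 = 0
x* = 5/(2*8) = 0.3125
Check constraint: 1*0.3125 = 0.3125 >= -5 -- satisfied.
Step 2: Compute optimal value.
f(x*) = 8*0.3125^2 - 5*0.3125 = -0.7813


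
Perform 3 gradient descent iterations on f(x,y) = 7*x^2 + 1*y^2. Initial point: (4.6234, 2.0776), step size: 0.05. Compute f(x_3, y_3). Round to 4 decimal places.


Gradient descent on f(x,y) = 7*x^2 + 1*y^2.
Starting point: (4.6234, 2.0776), alpha = 0.05
Step 1: grad_x = 2*7*4.6234 = 64.7276, grad_y = 2*1*2.0776 = 4.1552
  x_1 = 4.6234 - 0.05*64.7276 = 1.387
  y_1 = 2.0776 - 0.05*4.1552 = 1.8698
Step 2: grad_x = 2*7*1.387 = 19.4183, grad_y = 2*1*1.8698 = 3.7397
  x_2 = 1.387 - 0.05*19.4183 = 0.4161
  y_2 = 1.8698 - 0.05*3.7397 = 1.6829
Step 3: grad_x = 2*7*0.4161 = 5.8255, grad_y = 2*1*1.6829 = 3.3657
  x_3 = 0.4161 - 0.05*5.8255 = 0.1248
  y_3 = 1.6829 - 0.05*3.3657 = 1.5146
f(0.1248, 1.5146) = 7*0.1248^2 + 1*1.5146^2 = 2.403


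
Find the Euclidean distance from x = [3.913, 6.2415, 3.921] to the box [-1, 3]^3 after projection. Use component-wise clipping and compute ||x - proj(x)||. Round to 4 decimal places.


Project each component onto [-1, 3].
clip(3.913) = 3.0, clip(6.2415) = 3.0, clip(3.921) = 3.0
Projection = [3.0, 3.0, 3.0]
Squared diffs: [0.8336, 10.5073, 0.8482]
Distance = sqrt(12.1891) = 3.4913


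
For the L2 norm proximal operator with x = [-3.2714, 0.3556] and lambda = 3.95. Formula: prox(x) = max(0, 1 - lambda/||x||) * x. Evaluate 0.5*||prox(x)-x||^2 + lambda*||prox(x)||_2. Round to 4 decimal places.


Step 1: Compute ||x||.
||x|| = 3.2907
Step 2: Compute scaling factor.
scale = max(0, 1 - 3.95/3.2907) = 0.0
Step 3: prox(x) = [-0.0, 0.0]
||prox(x)|| = 0.0
Step 4: Proximal objective.
0.5*||prox-x||^2 = 5.4143
lambda*||prox|| = 0.0
Total = 5.4143


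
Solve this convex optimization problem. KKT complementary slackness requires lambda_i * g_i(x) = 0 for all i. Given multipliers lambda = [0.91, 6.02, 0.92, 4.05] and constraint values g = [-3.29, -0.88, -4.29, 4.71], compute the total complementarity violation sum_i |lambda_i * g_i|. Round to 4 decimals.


KKT complementary slackness check:
lambda_1 * g_1 = 0.91 * -3.29 = -2.9939
lambda_2 * g_2 = 6.02 * -0.88 = -5.2976
lambda_3 * g_3 = 0.92 * -4.29 = -3.9468
lambda_4 * g_4 = 4.05 * 4.71 = 19.0755
Total violation = 2.9939 + 5.2976 + 3.9468 + 19.0755 = 31.3138


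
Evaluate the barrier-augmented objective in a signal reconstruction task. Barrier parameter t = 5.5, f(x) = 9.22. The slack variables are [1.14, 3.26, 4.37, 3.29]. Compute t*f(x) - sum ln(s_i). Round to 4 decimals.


Step 1: Compute log-barrier.
ln values: [0.131, 1.1817, 1.4748, 1.1909]
phi = -(0.131 + 1.1817 + 1.4748 + 1.1909) = -3.9784
Step 2: Compute augmented objective.
t*f(x) = 5.5*9.22 = 50.71
Total = 50.71 - 3.9784 = 46.7316


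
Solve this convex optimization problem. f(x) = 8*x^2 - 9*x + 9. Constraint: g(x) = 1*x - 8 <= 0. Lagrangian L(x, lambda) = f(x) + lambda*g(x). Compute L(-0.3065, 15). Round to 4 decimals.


Step 1: Evaluate f(x).
f(-0.3065) = 8*(-0.3065)^2 - 9*(-0.3065) + 9 = 12.51
Step 2: Evaluate g(x).
g(-0.3065) = 1*-0.3065 - 8 = -8.3065
Step 3: Compute Lagrangian.
L = 12.51 + 15*-8.3065 = -112.0875


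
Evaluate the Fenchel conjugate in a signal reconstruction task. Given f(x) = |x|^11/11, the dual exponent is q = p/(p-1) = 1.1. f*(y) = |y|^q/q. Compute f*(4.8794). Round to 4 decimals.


The conjugate exponent q satisfies 1/p + 1/q = 1.
p = 11, so q = 11/(11 - 1) = 1.1
|y|^q = 4.8794^1.1 = 5.7175
f*(4.8794) = 5.7175 / 1.1 = 5.1977


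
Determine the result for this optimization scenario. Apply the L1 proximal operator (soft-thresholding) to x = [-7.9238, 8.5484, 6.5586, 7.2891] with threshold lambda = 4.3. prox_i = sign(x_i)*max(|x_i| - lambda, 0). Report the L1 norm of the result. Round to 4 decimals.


Soft-thresholding with lambda = 4.3:
prox(-7.9238) = sign(-7.9238)*max(|-7.9238| - 4.3, 0) = -3.6238
prox(8.5484) = sign(8.5484)*max(|8.5484| - 4.3, 0) = 4.2484
prox(6.5586) = sign(6.5586)*max(|6.5586| - 4.3, 0) = 2.2586
prox(7.2891) = sign(7.2891)*max(|7.2891| - 4.3, 0) = 2.9891
prox(x) = [-3.6238, 4.2484, 2.2586, 2.9891]
||prox(x)||_1 = 3.6238 + 4.2484 + 2.2586 + 2.9891 = 13.1199


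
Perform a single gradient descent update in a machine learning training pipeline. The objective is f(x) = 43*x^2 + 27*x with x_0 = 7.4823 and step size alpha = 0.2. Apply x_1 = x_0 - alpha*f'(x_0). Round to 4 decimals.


We compute the gradient at x_0 and apply the update.
f'(x) = 86*x + 27
f'(7.4823) = 86*7.4823 + 27 = 670.4778
x_1 = 7.4823 - 0.2*670.4778 = -126.6133


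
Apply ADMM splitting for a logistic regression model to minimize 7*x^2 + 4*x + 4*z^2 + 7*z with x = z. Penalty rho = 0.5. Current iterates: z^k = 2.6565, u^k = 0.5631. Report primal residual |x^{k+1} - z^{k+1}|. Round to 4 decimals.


ADMM iteration with rho = 0.5, z^k = 2.6565, u^k = 0.5631
Step 1: x-update.
Minimize 7*x^2 + 4*x + (0.5/2)*(x - 2.6565 + 0.5631)^2
FOC: (2*7 + 0.5)*x = -4 + 0.5*(2.6565 - 0.5631)
x^{k+1} = -0.2037
Step 2: z-update.
Minimize 4*z^2 + 7*z + (0.5/2)*(-0.2037 - z + 0.5631)^2
FOC: (2*4 + 0.5)*z = -7 + 0.5*(-0.2037 + 0.5631)
z^{k+1} = -0.8024
Step 3: u-update.
u^{k+1} = 0.5631 - 0.2037 + 0.8024 = 1.1618
Step 4: Primal residual = |-0.2037 + 0.8024| = 0.5987


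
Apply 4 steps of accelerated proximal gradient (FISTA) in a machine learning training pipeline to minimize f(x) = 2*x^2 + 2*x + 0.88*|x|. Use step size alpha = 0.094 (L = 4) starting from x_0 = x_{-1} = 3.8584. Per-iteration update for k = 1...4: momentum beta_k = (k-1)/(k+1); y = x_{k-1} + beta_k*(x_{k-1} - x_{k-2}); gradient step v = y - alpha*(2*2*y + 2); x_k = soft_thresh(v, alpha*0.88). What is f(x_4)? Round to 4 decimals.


FISTA on f(x) = 2*x^2 + 2*x + 0.88*|x|
L = 4, alpha = 0.094
Iteration 1: beta = 0.0, y = 3.8584 + 0.0*(3.8584 - 3.8584) = 3.8584
  grad(y) = 17.4336, v = y - alpha*grad = 2.2196
  prox(v) = soft_thresh(2.2196, 0.0827) = 2.1369
Iteration 2: beta = 0.3333, y = 2.1369 + 0.3333*(2.1369 - 3.8584) = 1.5631
  grad(y) = 8.2524, v = y - alpha*grad = 0.7874
  prox(v) = soft_thresh(0.7874, 0.0827) = 0.7047
Iteration 3: beta = 0.5, y = 0.7047 + 0.5*(0.7047 - 2.1369) = -0.0115
  grad(y) = 1.9541, v = y - alpha*grad = -0.1952
  prox(v) = soft_thresh(-0.1952, 0.0827) = -0.1124
Iteration 4: beta = 0.6, y = -0.1124 + 0.6*(-0.1124 - 0.7047) = -0.6027
  grad(y) = -0.4108, v = y - alpha*grad = -0.5641
  prox(v) = soft_thresh(-0.5641, 0.0827) = -0.4814
f(x_4) = 2*(-0.4814)^2 + 2*(-0.4814) + 0.88*|-0.4814| = -0.0757


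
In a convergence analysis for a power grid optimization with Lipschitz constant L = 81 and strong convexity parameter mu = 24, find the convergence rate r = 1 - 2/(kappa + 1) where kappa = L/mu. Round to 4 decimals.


Step 1: Compute the condition number.
kappa = L/mu = 81/24 = 3.375
Step 2: Compute the convergence rate.
r = 1 - 2/(kappa + 1) = 1 - 2*mu/(L + mu) = (L - mu)/(L + mu) = 57/105 = 0.5429


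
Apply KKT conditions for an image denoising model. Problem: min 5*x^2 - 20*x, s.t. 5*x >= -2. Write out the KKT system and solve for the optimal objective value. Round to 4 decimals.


Step 1: Try lambda = 0 (constraint inactive).
Stationarity: 2*5*x - 20 = 0
x* = 20/(2*5) = 2.0
Check constraint: 5*2.0 = 10.0 >= -2 -- satisfied.
Step 2: Compute optimal value.
f(x*) = 5*2.0^2 - 20*2.0 = -20.0


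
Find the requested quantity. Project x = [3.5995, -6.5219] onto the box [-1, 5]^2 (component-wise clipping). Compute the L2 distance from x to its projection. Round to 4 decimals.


Project each component onto [-1, 5].
clip(3.5995) = 3.5995, clip(-6.5219) = -1.0
Projection = [3.5995, -1.0]
Squared diffs: [0.0, 30.4914]
Distance = sqrt(30.4914) = 5.5219


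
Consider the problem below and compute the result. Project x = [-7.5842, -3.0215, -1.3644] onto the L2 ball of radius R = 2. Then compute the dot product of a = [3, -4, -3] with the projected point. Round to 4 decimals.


Step 1: Compute ||x|| (intermediates to 6 decimals).
||x|| = sqrt((-7.5842)^2 + (-3.0215)^2 + (-1.3644)^2) = 8.277146
Step 2: Project.
Since ||x|| > R, scale = R/||x|| = 2/8.277146 = 0.241629, proj(x) = scale * x
proj(x) = [-1.832563, -0.730082, -0.329679]
Step 3: Dot product.
a^T * proj(x) = 3*(-1.832563) - 4*(-0.730082) - 3*(-0.329679) = -1.5883


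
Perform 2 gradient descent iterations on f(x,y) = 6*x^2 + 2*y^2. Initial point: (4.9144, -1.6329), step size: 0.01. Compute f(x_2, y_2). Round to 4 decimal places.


Gradient descent on f(x,y) = 6*x^2 + 2*y^2.
Starting point: (4.9144, -1.6329), alpha = 0.01
Step 1: grad_x = 2*6*4.9144 = 58.9728, grad_y = 2*2*-1.6329 = -6.5316
  x_1 = 4.9144 - 0.01*58.9728 = 4.3247
  y_1 = -1.6329 - 0.01*-6.5316 = -1.5676
Step 2: grad_x = 2*6*4.3247 = 51.8961, grad_y = 2*2*-1.5676 = -6.2703
  x_2 = 4.3247 - 0.01*51.8961 = 3.8057
  y_2 = -1.5676 - 0.01*-6.2703 = -1.5049
f(3.8057, -1.5049) = 6*3.8057^2 + 2*(-1.5049)^2 = 91.43


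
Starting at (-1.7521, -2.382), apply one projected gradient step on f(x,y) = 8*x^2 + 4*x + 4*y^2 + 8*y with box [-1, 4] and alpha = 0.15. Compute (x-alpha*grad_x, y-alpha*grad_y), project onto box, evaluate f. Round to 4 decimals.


Step 1: Compute gradient at (-1.7521, -2.382).
grad_x = 2*8*-1.7521 + 4 = -24.0336
grad_y = 2*4*-2.382 + 8 = -11.056
Step 2: Gradient step.
x_raw = -1.7521 - 0.15*-24.0336 = 1.8529
y_raw = -2.382 - 0.15*-11.056 = -0.7236
Step 3: Project onto [-1, 4].
x_proj = clip(1.8529) = 1.8529
y_proj = clip(-0.7236) = -0.7236
Step 4: Evaluate f.
f(1.8529, -0.7236) = 31.1844


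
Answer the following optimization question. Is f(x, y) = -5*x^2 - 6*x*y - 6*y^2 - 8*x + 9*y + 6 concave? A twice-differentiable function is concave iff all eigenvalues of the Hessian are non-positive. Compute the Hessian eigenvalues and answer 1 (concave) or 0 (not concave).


The Hessian of f(x,y) = -5*x^2 - 6*x*y - 6*y^2 - 8*x + 9*y + 6 is:
H = [[-10, -6], [-6, -12]]
Trace = -10 - 12 = -22
Determinant = -10*-12 - (-6)^2 = 84
Discriminant = (-22)^2 - 4*84 = 148.0
Eigenvalues: lambda_1 = -17.0828, lambda_2 = -4.9172
The function is concave.

1


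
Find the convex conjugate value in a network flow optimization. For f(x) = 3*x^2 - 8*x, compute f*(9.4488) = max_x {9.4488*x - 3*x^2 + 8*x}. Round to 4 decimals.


f*(y) = sup_x {y*x - a*x^2 - b*x} = sup_x {(y-b)*x - a*x^2}
FOC: (y - b) - 2a*x = 0 => x* = (y - b)/(2a)
x* = (9.4488 + 8)/(2*3) = 2.9081
f*(9.4488) = (y-b)^2/(4a) = (9.4488 + 8)^2/(4*3)
= 304.4606/12 = 25.3717


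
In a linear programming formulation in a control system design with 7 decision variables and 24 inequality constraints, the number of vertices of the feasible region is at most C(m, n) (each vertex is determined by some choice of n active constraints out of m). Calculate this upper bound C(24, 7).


Each vertex corresponds to some choice of n active constraints out of m, so the number of vertices is at most C(m, n) = m! / (n!(m-n)!).
m = 24, n = 7
Numerator: 24 * 23 * 22 * 21 * 20 * 19 * 18
Denominator: 7! = 5040
C(24, 7) = 346104


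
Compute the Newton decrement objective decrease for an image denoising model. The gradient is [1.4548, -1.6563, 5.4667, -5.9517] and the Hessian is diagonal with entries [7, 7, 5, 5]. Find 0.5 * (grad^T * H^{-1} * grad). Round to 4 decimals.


Step 1: H is diagonal, so H^(-1) * g = [0.2078, -0.2366, 1.0933, -1.1903].
Step 2: g^T H^(-1) g = sum_i g_i^2 / H_ii
  = (1.4548)^2/7 + (-1.6563)^2/7 + (5.4667)^2/5 + (-5.9517)^2/5
  = 0.3023 + 0.3919 + 5.977 + 7.0845 = 13.7558
Step 3: Objective decrease = 0.5 * g^T H^(-1) g = 6.8779


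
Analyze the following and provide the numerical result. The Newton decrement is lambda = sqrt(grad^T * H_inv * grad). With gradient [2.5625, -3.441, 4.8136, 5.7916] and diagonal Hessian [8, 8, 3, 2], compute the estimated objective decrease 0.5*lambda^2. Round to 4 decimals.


Step 1: H is diagonal, so H^(-1) * g = [0.3203, -0.4301, 1.6045, 2.8958].
Step 2: g^T H^(-1) g = sum_i g_i^2 / H_ii
  = (2.5625)^2/8 + (-3.441)^2/8 + (4.8136)^2/3 + (5.7916)^2/2
  = 0.8208 + 1.4801 + 7.7236 + 16.7713 = 26.7958
Step 3: Objective decrease = 0.5 * g^T H^(-1) g = 13.3979


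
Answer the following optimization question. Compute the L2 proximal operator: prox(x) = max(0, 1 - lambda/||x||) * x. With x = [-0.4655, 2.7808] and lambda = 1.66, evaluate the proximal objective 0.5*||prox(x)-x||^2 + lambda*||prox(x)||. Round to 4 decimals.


Step 1: Compute ||x||.
||x|| = 2.8195
Step 2: Compute scaling factor.
scale = max(0, 1 - 1.66/2.8195) = 0.4112
Step 3: prox(x) = [-0.1914, 1.1436]
||prox(x)|| = 1.1595
Step 4: Proximal objective.
0.5*||prox-x||^2 = 1.3778
lambda*||prox|| = 1.9248
Total = 3.3026


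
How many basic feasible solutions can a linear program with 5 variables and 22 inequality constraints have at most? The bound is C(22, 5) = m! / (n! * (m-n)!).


Each vertex corresponds to some choice of n active constraints out of m, so the number of vertices is at most C(m, n) = m! / (n!(m-n)!).
m = 22, n = 5
Numerator: 22 * 21 * 20 * 19 * 18
Denominator: 5! = 120
C(22, 5) = 26334


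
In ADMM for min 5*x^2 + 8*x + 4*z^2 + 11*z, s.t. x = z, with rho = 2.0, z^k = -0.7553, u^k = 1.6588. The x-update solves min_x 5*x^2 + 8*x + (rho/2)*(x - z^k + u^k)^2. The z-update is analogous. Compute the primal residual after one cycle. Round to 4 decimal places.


ADMM iteration with rho = 2.0, z^k = -0.7553, u^k = 1.6588
Step 1: x-update.
Minimize 5*x^2 + 8*x + (2.0/2)*(x + 0.7553 + 1.6588)^2
FOC: (2*5 + 2.0)*x = -8 + 2.0*(-0.7553 - 1.6588)
x^{k+1} = -1.069
Step 2: z-update.
Minimize 4*z^2 + 11*z + (2.0/2)*(-1.069 - z + 1.6588)^2
FOC: (2*4 + 2.0)*z = -11 + 2.0*(-1.069 + 1.6588)
z^{k+1} = -0.982
Step 3: u-update.
u^{k+1} = 1.6588 - 1.069 + 0.982 = 1.5718
Step 4: Primal residual = |-1.069 + 0.982| = 0.087


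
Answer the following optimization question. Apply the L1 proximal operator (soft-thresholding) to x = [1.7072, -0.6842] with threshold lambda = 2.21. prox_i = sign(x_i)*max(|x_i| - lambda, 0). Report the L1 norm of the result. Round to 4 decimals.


Soft-thresholding with lambda = 2.21:
prox(1.7072) = sign(1.7072)*max(|1.7072| - 2.21, 0) = 0.0
prox(-0.6842) = sign(-0.6842)*max(|-0.6842| - 2.21, 0) = 0.0
prox(x) = [0.0, 0.0]
||prox(x)||_1 = 0.0 + 0.0 = 0.0


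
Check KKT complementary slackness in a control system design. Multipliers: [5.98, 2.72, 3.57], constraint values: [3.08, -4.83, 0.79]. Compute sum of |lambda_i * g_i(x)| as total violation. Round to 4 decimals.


KKT complementary slackness check:
lambda_1 * g_1 = 5.98 * 3.08 = 18.4184
lambda_2 * g_2 = 2.72 * -4.83 = -13.1376
lambda_3 * g_3 = 3.57 * 0.79 = 2.8203
Total violation = 18.4184 + 13.1376 + 2.8203 = 34.3763


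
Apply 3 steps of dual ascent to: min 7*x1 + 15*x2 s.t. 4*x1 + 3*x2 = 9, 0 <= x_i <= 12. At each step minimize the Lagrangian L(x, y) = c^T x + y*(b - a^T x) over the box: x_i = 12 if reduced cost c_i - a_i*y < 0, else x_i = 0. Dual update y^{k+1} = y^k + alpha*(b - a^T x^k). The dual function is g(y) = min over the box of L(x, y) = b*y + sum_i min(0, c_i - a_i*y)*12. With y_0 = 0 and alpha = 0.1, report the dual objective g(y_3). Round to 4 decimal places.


Dual ascent for LP: min 7*x1 + 15*x2, 4*x1 + 3*x2 = 9, 0 <= x_i <= 12
Step 1: y^k = 0.0, reduced costs: (7.0, 15.0)
  x^k = (0.0, 0.0), subgradient = b - a^T x = 9.0
  y^{k+1} = 0.0 + 0.1*9.0 = 0.9
Step 2: y^k = 0.9, reduced costs: (3.4, 12.3)
  x^k = (0.0, 0.0), subgradient = b - a^T x = 9.0
  y^{k+1} = 0.9 + 0.1*9.0 = 1.8
Step 3: y^k = 1.8, reduced costs: (-0.2, 9.6)
  x^k = (12.0, 0.0), subgradient = b - a^T x = -39.0
  y^{k+1} = 1.8 + 0.1*-39.0 = -2.1
Dual objective at y_3 = -2.1: reduced costs (15.4, 21.3), box minimizer x = (0.0, 0.0)
g(y_3) = b*y + (c1 - a1*y)*x1 + (c2 - a2*y)*x2 = 9*(-2.1) + 15.4*0.0 + 21.3*0.0 = -18.9 + 0.0 + 0.0 = -18.9


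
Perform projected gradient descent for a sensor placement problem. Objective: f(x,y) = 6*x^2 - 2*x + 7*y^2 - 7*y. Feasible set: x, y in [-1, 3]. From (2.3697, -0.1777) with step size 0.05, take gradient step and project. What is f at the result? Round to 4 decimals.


Step 1: Compute gradient at (2.3697, -0.1777).
grad_x = 2*6*2.3697 - 2 = 26.4364
grad_y = 2*7*-0.1777 - 7 = -9.4878
Step 2: Gradient step.
x_raw = 2.3697 - 0.05*26.4364 = 1.0479
y_raw = -0.1777 - 0.05*-9.4878 = 0.2967
Step 3: Project onto [-1, 3].
x_proj = clip(1.0479) = 1.0479
y_proj = clip(0.2967) = 0.2967
Step 4: Evaluate f.
f(1.0479, 0.2967) = 3.0319


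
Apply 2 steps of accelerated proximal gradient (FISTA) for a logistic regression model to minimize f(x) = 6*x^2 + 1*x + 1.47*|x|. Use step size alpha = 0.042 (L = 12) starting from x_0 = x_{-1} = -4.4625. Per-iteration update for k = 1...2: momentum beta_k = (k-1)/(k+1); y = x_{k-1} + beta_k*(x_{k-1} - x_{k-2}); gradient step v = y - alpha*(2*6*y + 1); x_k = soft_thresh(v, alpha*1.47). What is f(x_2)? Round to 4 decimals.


FISTA on f(x) = 6*x^2 + 1*x + 1.47*|x|
L = 12, alpha = 0.042
Iteration 1: beta = 0.0, y = -4.4625 + 0.0*(-4.4625 + 4.4625) = -4.4625
  grad(y) = -52.55, v = y - alpha*grad = -2.2554
  prox(v) = soft_thresh(-2.2554, 0.0617) = -2.1937
Iteration 2: beta = 0.3333, y = -2.1937 + 0.3333*(-2.1937 + 4.4625) = -1.4374
  grad(y) = -16.2486, v = y - alpha*grad = -0.7549
  prox(v) = soft_thresh(-0.7549, 0.0617) = -0.6932
f(x_2) = 6*(-0.6932)^2 + 1*(-0.6932) + 1.47*|-0.6932| = 3.209


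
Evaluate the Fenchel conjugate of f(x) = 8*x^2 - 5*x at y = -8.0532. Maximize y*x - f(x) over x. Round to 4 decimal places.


f*(y) = sup_x {y*x - a*x^2 - b*x} = sup_x {(y-b)*x - a*x^2}
FOC: (y - b) - 2a*x = 0 => x* = (y - b)/(2a)
x* = (-8.0532 + 5)/(2*8) = -0.1908
f*(-8.0532) = (y-b)^2/(4a) = (-8.0532 + 5)^2/(4*8)
= 9.322/32 = 0.2913


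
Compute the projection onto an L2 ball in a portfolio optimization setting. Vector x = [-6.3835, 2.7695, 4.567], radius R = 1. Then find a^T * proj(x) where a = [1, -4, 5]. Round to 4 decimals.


Step 1: Compute ||x|| (intermediates to 6 decimals).
||x|| = sqrt((-6.3835)^2 + 2.7695^2 + 4.567^2) = 8.323262
Step 2: Project.
Since ||x|| > R, scale = R/||x|| = 1/8.323262 = 0.120145, proj(x) = scale * x
proj(x) = [-0.766946, 0.332742, 0.548702]
Step 3: Dot product.
a^T * proj(x) = 1*(-0.766946) - 4*0.332742 + 5*0.548702 = 0.6456


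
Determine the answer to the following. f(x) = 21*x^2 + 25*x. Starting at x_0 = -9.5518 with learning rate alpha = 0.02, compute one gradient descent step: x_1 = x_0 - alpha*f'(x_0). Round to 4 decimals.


We compute the gradient at x_0 and apply the update.
f'(x) = 42*x + 25
f'(-9.5518) = 42*-9.5518 + 25 = -376.1756
x_1 = -9.5518 - 0.02*-376.1756 = -2.0283


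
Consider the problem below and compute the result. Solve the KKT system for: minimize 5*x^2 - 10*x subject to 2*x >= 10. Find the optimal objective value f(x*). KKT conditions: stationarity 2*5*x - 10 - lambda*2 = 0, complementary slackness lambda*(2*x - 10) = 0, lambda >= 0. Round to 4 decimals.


Step 1: Try lambda = 0 (constraint inactive).
x_unc = 10/(2*5) = 1.0
Check: 2*1.0 = 2.0 < 10 -- violated!
Step 2: Constraint must be active: 2*x = 10
x* = 10/2 = 5.0
lambda = (2*5*5.0 - 10)/2 = 20.0
Step 3: Compute optimal value.
f(x*) = 5*5.0^2 - 10*5.0 = 75.0


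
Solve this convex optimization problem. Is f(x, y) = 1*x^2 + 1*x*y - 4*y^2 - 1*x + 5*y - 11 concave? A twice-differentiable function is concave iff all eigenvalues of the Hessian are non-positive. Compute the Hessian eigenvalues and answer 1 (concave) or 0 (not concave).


The Hessian of f(x,y) = 1*x^2 + 1*x*y - 4*y^2 - 1*x + 5*y - 11 is:
H = [[2, 1], [1, -8]]
Trace = 2 - 8 = -6
Determinant = 2*-8 - (1)^2 = -17
Discriminant = (-6)^2 - 4*-17 = 104.0
Eigenvalues: lambda_1 = -8.099, lambda_2 = 2.099
The function is not concave.

0


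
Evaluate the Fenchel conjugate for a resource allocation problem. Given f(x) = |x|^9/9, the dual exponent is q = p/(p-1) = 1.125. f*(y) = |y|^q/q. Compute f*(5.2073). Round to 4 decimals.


The conjugate exponent q satisfies 1/p + 1/q = 1.
p = 9, so q = 9/(9 - 1) = 1.125
|y|^q = 5.2073^1.125 = 6.4001
f*(5.2073) = 6.4001 / 1.125 = 5.689


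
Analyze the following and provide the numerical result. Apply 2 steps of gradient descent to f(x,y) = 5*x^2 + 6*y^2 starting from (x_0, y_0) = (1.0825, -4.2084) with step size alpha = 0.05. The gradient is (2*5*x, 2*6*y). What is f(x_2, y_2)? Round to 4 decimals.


Gradient descent on f(x,y) = 5*x^2 + 6*y^2.
Starting point: (1.0825, -4.2084), alpha = 0.05
Step 1: grad_x = 2*5*1.0825 = 10.825, grad_y = 2*6*-4.2084 = -50.5008
  x_1 = 1.0825 - 0.05*10.825 = 0.5413
  y_1 = -4.2084 - 0.05*-50.5008 = -1.6834
Step 2: grad_x = 2*5*0.5413 = 5.4125, grad_y = 2*6*-1.6834 = -20.2003
  x_2 = 0.5413 - 0.05*5.4125 = 0.2706
  y_2 = -1.6834 - 0.05*-20.2003 = -0.6733
f(0.2706, -0.6733) = 5*0.2706^2 + 6*(-0.6733)^2 = 3.0865


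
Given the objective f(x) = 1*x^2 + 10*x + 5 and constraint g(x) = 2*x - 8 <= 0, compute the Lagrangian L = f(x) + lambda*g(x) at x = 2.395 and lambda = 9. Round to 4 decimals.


Step 1: Evaluate f(x).
f(2.395) = 1*2.395^2 + 10*2.395 + 5 = 34.686
Step 2: Evaluate g(x).
g(2.395) = 2*2.395 - 8 = -3.21
Step 3: Compute Lagrangian.
L = 34.686 + 9*-3.21 = 5.796


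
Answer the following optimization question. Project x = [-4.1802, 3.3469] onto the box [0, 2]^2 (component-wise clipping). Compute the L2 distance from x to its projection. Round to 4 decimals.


Project each component onto [0, 2].
clip(-4.1802) = 0.0, clip(3.3469) = 2.0
Projection = [0.0, 2.0]
Squared diffs: [17.4741, 1.8141]
Distance = sqrt(19.2882) = 4.3918


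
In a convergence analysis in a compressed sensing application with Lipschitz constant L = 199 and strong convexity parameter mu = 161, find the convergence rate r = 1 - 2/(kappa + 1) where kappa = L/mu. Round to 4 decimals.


Step 1: Compute the condition number.
kappa = L/mu = 199/161 = 1.236
Step 2: Compute the convergence rate.
r = 1 - 2/(kappa + 1) = 1 - 2*mu/(L + mu) = (L - mu)/(L + mu) = 38/360 = 0.1056


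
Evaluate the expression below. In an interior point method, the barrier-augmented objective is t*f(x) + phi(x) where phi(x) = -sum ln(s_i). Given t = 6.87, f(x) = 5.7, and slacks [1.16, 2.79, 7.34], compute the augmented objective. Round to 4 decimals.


Step 1: Compute log-barrier.
ln values: [0.1484, 1.026, 1.9933]
phi = -(0.1484 + 1.026 + 1.9933) = -3.1678
Step 2: Compute augmented objective.
t*f(x) = 6.87*5.7 = 39.159
Total = 39.159 - 3.1678 = 35.9912


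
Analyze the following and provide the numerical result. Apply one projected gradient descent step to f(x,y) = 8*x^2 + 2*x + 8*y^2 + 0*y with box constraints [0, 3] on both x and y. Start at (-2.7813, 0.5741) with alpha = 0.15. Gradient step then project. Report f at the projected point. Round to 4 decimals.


Step 1: Compute gradient at (-2.7813, 0.5741).
grad_x = 2*8*-2.7813 + 2 = -42.5008
grad_y = 2*8*0.5741 + 0 = 9.1856
Step 2: Gradient step.
x_raw = -2.7813 - 0.15*-42.5008 = 3.5938
y_raw = 0.5741 - 0.15*9.1856 = -0.8037
Step 3: Project onto [0, 3].
x_proj = clip(3.5938) = 3.0
y_proj = clip(-0.8037) = 0.0
Step 4: Evaluate f.
f(3.0, 0.0) = 78.0


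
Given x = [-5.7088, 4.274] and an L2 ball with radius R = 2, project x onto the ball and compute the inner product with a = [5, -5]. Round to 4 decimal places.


Step 1: Compute ||x|| (intermediates to 6 decimals).
||x|| = sqrt((-5.7088)^2 + 4.274^2) = 7.131443
Step 2: Project.
Since ||x|| > R, scale = R/||x|| = 2/7.131443 = 0.280448, proj(x) = scale * x
proj(x) = [-1.601022, 1.198635]
Step 3: Dot product.
a^T * proj(x) = 5*(-1.601022) - 5*1.198635 = -13.9983


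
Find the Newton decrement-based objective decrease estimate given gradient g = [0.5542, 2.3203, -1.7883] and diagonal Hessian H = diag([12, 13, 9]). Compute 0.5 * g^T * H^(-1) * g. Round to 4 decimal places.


Step 1: H is diagonal, so H^(-1) * g = [0.0462, 0.1785, -0.1987].
Step 2: g^T H^(-1) g = sum_i g_i^2 / H_ii
  = (0.5542)^2/12 + (2.3203)^2/13 + (-1.7883)^2/9
  = 0.0256 + 0.4141 + 0.3553 = 0.7951
Step 3: Objective decrease = 0.5 * g^T H^(-1) g = 0.3975


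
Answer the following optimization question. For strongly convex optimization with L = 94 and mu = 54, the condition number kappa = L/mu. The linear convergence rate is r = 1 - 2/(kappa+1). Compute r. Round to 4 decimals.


Step 1: Compute the condition number.
kappa = L/mu = 94/54 = 1.7407
Step 2: Compute the convergence rate.
r = 1 - 2/(kappa + 1) = 1 - 2*mu/(L + mu) = (L - mu)/(L + mu) = 40/148 = 0.2703


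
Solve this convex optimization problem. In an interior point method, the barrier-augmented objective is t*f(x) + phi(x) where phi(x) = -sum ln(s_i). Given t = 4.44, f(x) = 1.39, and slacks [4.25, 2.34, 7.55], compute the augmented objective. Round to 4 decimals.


Step 1: Compute log-barrier.
ln values: [1.4469, 0.8502, 2.0215]
phi = -(1.4469 + 0.8502 + 2.0215) = -4.3186
Step 2: Compute augmented objective.
t*f(x) = 4.44*1.39 = 6.1716
Total = 6.1716 - 4.3186 = 1.853


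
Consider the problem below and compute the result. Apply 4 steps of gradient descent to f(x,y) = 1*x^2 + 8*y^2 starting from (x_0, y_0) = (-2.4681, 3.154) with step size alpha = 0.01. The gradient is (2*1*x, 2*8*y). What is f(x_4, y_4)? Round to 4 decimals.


Gradient descent on f(x,y) = 1*x^2 + 8*y^2.
Starting point: (-2.4681, 3.154), alpha = 0.01
Step 1: grad_x = 2*1*-2.4681 = -4.9362, grad_y = 2*8*3.154 = 50.464
  x_1 = -2.4681 - 0.01*-4.9362 = -2.4187
  y_1 = 3.154 - 0.01*50.464 = 2.6494
Step 2: grad_x = 2*1*-2.4187 = -4.8375, grad_y = 2*8*2.6494 = 42.3898
  x_2 = -2.4187 - 0.01*-4.8375 = -2.3704
  y_2 = 2.6494 - 0.01*42.3898 = 2.2255
Step 3: grad_x = 2*1*-2.3704 = -4.7407, grad_y = 2*8*2.2255 = 35.6074
  x_3 = -2.3704 - 0.01*-4.7407 = -2.323
  y_3 = 2.2255 - 0.01*35.6074 = 1.8694
Step 4: grad_x = 2*1*-2.323 = -4.6459, grad_y = 2*8*1.8694 = 29.9102
  x_4 = -2.323 - 0.01*-4.6459 = -2.2765
  y_4 = 1.8694 - 0.01*29.9102 = 1.5703
f(-2.2765, 1.5703) = 1*(-2.2765)^2 + 8*1.5703^2 = 24.9088


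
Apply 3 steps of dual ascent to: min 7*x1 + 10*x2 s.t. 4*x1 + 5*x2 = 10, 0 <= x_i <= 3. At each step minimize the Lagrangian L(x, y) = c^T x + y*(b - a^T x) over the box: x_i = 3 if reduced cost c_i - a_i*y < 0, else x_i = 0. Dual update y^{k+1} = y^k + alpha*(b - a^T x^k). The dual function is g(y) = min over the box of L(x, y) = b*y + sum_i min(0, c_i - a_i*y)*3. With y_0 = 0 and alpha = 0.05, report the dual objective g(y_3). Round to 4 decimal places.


Dual ascent for LP: min 7*x1 + 10*x2, 4*x1 + 5*x2 = 10, 0 <= x_i <= 3
Step 1: y^k = 0.0, reduced costs: (7.0, 10.0)
  x^k = (0.0, 0.0), subgradient = b - a^T x = 10.0
  y^{k+1} = 0.0 + 0.05*10.0 = 0.5
Step 2: y^k = 0.5, reduced costs: (5.0, 7.5)
  x^k = (0.0, 0.0), subgradient = b - a^T x = 10.0
  y^{k+1} = 0.5 + 0.05*10.0 = 1.0
Step 3: y^k = 1.0, reduced costs: (3.0, 5.0)
  x^k = (0.0, 0.0), subgradient = b - a^T x = 10.0
  y^{k+1} = 1.0 + 0.05*10.0 = 1.5
Dual objective at y_3 = 1.5: reduced costs (1.0, 2.5), box minimizer x = (0.0, 0.0)
g(y_3) = b*y + (c1 - a1*y)*x1 + (c2 - a2*y)*x2 = 10*1.5 + 1.0*0.0 + 2.5*0.0 = 15.0 + 0.0 + 0.0 = 15.0


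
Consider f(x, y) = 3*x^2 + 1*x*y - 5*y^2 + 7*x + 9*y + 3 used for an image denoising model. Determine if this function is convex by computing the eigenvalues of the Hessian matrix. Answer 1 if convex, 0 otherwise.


The Hessian of f(x,y) = 3*x^2 + 1*x*y - 5*y^2 + 7*x + 9*y + 3 is:
H = [[6, 1], [1, -10]]
Trace = 6 - 10 = -4
Determinant = 6*-10 - (1)^2 = -61
Discriminant = (-4)^2 - 4*-61 = 260.0
Eigenvalues: lambda_1 = -10.0623, lambda_2 = 6.0623
The function is not convex.

0
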